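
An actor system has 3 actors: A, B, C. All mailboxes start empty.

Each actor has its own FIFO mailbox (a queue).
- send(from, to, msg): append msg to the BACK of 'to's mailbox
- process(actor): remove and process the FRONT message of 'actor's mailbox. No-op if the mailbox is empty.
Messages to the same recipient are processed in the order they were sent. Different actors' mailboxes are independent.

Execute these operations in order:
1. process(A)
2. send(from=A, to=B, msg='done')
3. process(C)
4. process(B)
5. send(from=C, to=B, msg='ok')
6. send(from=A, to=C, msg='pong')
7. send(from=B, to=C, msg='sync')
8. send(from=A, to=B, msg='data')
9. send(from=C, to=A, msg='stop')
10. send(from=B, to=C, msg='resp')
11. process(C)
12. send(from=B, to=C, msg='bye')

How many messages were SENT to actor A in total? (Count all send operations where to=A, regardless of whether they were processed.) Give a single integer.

After 1 (process(A)): A:[] B:[] C:[]
After 2 (send(from=A, to=B, msg='done')): A:[] B:[done] C:[]
After 3 (process(C)): A:[] B:[done] C:[]
After 4 (process(B)): A:[] B:[] C:[]
After 5 (send(from=C, to=B, msg='ok')): A:[] B:[ok] C:[]
After 6 (send(from=A, to=C, msg='pong')): A:[] B:[ok] C:[pong]
After 7 (send(from=B, to=C, msg='sync')): A:[] B:[ok] C:[pong,sync]
After 8 (send(from=A, to=B, msg='data')): A:[] B:[ok,data] C:[pong,sync]
After 9 (send(from=C, to=A, msg='stop')): A:[stop] B:[ok,data] C:[pong,sync]
After 10 (send(from=B, to=C, msg='resp')): A:[stop] B:[ok,data] C:[pong,sync,resp]
After 11 (process(C)): A:[stop] B:[ok,data] C:[sync,resp]
After 12 (send(from=B, to=C, msg='bye')): A:[stop] B:[ok,data] C:[sync,resp,bye]

Answer: 1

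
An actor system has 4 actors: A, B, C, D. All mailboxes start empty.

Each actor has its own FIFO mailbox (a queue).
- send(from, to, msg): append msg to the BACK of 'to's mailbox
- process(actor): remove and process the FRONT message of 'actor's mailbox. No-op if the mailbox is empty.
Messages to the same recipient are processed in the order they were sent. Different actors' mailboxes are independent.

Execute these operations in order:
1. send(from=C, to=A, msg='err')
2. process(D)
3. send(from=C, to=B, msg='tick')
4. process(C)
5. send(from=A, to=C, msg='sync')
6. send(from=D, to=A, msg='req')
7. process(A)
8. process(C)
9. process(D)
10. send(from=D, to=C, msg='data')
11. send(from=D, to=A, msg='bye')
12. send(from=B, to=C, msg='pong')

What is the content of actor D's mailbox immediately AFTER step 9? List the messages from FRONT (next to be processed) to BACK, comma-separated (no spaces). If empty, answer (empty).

After 1 (send(from=C, to=A, msg='err')): A:[err] B:[] C:[] D:[]
After 2 (process(D)): A:[err] B:[] C:[] D:[]
After 3 (send(from=C, to=B, msg='tick')): A:[err] B:[tick] C:[] D:[]
After 4 (process(C)): A:[err] B:[tick] C:[] D:[]
After 5 (send(from=A, to=C, msg='sync')): A:[err] B:[tick] C:[sync] D:[]
After 6 (send(from=D, to=A, msg='req')): A:[err,req] B:[tick] C:[sync] D:[]
After 7 (process(A)): A:[req] B:[tick] C:[sync] D:[]
After 8 (process(C)): A:[req] B:[tick] C:[] D:[]
After 9 (process(D)): A:[req] B:[tick] C:[] D:[]

(empty)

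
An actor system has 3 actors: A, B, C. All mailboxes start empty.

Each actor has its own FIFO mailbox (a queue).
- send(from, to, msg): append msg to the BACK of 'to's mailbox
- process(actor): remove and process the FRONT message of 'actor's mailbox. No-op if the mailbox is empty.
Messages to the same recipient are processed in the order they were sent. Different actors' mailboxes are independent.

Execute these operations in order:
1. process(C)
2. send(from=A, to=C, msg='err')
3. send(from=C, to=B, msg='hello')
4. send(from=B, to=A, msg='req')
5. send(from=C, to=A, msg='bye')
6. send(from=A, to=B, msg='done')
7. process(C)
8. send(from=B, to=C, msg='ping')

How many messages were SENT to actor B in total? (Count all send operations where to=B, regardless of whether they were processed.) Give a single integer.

Answer: 2

Derivation:
After 1 (process(C)): A:[] B:[] C:[]
After 2 (send(from=A, to=C, msg='err')): A:[] B:[] C:[err]
After 3 (send(from=C, to=B, msg='hello')): A:[] B:[hello] C:[err]
After 4 (send(from=B, to=A, msg='req')): A:[req] B:[hello] C:[err]
After 5 (send(from=C, to=A, msg='bye')): A:[req,bye] B:[hello] C:[err]
After 6 (send(from=A, to=B, msg='done')): A:[req,bye] B:[hello,done] C:[err]
After 7 (process(C)): A:[req,bye] B:[hello,done] C:[]
After 8 (send(from=B, to=C, msg='ping')): A:[req,bye] B:[hello,done] C:[ping]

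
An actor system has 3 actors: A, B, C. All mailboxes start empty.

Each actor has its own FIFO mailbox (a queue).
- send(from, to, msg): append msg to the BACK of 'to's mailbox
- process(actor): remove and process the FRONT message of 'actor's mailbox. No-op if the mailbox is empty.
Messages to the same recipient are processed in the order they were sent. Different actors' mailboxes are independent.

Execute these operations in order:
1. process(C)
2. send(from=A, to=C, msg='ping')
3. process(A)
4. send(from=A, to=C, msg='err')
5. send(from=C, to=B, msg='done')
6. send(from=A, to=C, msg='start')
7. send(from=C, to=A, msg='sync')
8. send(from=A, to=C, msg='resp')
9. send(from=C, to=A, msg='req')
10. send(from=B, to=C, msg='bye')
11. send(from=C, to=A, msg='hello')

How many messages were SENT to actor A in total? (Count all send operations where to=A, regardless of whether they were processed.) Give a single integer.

Answer: 3

Derivation:
After 1 (process(C)): A:[] B:[] C:[]
After 2 (send(from=A, to=C, msg='ping')): A:[] B:[] C:[ping]
After 3 (process(A)): A:[] B:[] C:[ping]
After 4 (send(from=A, to=C, msg='err')): A:[] B:[] C:[ping,err]
After 5 (send(from=C, to=B, msg='done')): A:[] B:[done] C:[ping,err]
After 6 (send(from=A, to=C, msg='start')): A:[] B:[done] C:[ping,err,start]
After 7 (send(from=C, to=A, msg='sync')): A:[sync] B:[done] C:[ping,err,start]
After 8 (send(from=A, to=C, msg='resp')): A:[sync] B:[done] C:[ping,err,start,resp]
After 9 (send(from=C, to=A, msg='req')): A:[sync,req] B:[done] C:[ping,err,start,resp]
After 10 (send(from=B, to=C, msg='bye')): A:[sync,req] B:[done] C:[ping,err,start,resp,bye]
After 11 (send(from=C, to=A, msg='hello')): A:[sync,req,hello] B:[done] C:[ping,err,start,resp,bye]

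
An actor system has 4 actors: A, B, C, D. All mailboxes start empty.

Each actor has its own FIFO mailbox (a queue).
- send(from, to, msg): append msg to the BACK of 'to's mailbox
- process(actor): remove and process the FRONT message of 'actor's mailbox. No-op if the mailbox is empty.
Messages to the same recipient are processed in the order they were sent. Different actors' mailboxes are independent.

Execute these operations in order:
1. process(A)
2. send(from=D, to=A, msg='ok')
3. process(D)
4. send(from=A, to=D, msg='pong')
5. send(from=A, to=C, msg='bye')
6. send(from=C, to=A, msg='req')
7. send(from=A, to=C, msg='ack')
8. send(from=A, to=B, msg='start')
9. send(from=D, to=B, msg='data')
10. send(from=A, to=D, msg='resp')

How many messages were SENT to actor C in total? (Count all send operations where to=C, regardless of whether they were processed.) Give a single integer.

After 1 (process(A)): A:[] B:[] C:[] D:[]
After 2 (send(from=D, to=A, msg='ok')): A:[ok] B:[] C:[] D:[]
After 3 (process(D)): A:[ok] B:[] C:[] D:[]
After 4 (send(from=A, to=D, msg='pong')): A:[ok] B:[] C:[] D:[pong]
After 5 (send(from=A, to=C, msg='bye')): A:[ok] B:[] C:[bye] D:[pong]
After 6 (send(from=C, to=A, msg='req')): A:[ok,req] B:[] C:[bye] D:[pong]
After 7 (send(from=A, to=C, msg='ack')): A:[ok,req] B:[] C:[bye,ack] D:[pong]
After 8 (send(from=A, to=B, msg='start')): A:[ok,req] B:[start] C:[bye,ack] D:[pong]
After 9 (send(from=D, to=B, msg='data')): A:[ok,req] B:[start,data] C:[bye,ack] D:[pong]
After 10 (send(from=A, to=D, msg='resp')): A:[ok,req] B:[start,data] C:[bye,ack] D:[pong,resp]

Answer: 2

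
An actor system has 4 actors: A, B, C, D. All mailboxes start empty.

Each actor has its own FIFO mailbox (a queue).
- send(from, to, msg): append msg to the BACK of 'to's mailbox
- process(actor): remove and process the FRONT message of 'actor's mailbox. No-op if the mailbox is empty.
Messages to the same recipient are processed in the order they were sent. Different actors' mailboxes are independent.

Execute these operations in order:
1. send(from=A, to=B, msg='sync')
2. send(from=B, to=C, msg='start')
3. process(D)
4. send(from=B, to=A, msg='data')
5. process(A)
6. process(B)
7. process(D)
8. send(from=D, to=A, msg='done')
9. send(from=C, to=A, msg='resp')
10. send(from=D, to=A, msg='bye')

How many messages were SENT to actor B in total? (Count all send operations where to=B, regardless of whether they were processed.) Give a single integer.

After 1 (send(from=A, to=B, msg='sync')): A:[] B:[sync] C:[] D:[]
After 2 (send(from=B, to=C, msg='start')): A:[] B:[sync] C:[start] D:[]
After 3 (process(D)): A:[] B:[sync] C:[start] D:[]
After 4 (send(from=B, to=A, msg='data')): A:[data] B:[sync] C:[start] D:[]
After 5 (process(A)): A:[] B:[sync] C:[start] D:[]
After 6 (process(B)): A:[] B:[] C:[start] D:[]
After 7 (process(D)): A:[] B:[] C:[start] D:[]
After 8 (send(from=D, to=A, msg='done')): A:[done] B:[] C:[start] D:[]
After 9 (send(from=C, to=A, msg='resp')): A:[done,resp] B:[] C:[start] D:[]
After 10 (send(from=D, to=A, msg='bye')): A:[done,resp,bye] B:[] C:[start] D:[]

Answer: 1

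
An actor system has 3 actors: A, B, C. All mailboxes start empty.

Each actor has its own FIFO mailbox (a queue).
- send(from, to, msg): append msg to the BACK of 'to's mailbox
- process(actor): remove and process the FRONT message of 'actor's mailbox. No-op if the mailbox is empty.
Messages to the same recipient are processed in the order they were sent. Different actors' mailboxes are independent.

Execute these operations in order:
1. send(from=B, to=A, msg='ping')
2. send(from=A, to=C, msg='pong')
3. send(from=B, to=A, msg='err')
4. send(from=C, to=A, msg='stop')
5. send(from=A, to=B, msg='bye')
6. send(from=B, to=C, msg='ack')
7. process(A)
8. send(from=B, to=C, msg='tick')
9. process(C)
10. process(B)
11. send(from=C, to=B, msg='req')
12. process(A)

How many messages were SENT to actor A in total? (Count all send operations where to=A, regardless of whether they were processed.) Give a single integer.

After 1 (send(from=B, to=A, msg='ping')): A:[ping] B:[] C:[]
After 2 (send(from=A, to=C, msg='pong')): A:[ping] B:[] C:[pong]
After 3 (send(from=B, to=A, msg='err')): A:[ping,err] B:[] C:[pong]
After 4 (send(from=C, to=A, msg='stop')): A:[ping,err,stop] B:[] C:[pong]
After 5 (send(from=A, to=B, msg='bye')): A:[ping,err,stop] B:[bye] C:[pong]
After 6 (send(from=B, to=C, msg='ack')): A:[ping,err,stop] B:[bye] C:[pong,ack]
After 7 (process(A)): A:[err,stop] B:[bye] C:[pong,ack]
After 8 (send(from=B, to=C, msg='tick')): A:[err,stop] B:[bye] C:[pong,ack,tick]
After 9 (process(C)): A:[err,stop] B:[bye] C:[ack,tick]
After 10 (process(B)): A:[err,stop] B:[] C:[ack,tick]
After 11 (send(from=C, to=B, msg='req')): A:[err,stop] B:[req] C:[ack,tick]
After 12 (process(A)): A:[stop] B:[req] C:[ack,tick]

Answer: 3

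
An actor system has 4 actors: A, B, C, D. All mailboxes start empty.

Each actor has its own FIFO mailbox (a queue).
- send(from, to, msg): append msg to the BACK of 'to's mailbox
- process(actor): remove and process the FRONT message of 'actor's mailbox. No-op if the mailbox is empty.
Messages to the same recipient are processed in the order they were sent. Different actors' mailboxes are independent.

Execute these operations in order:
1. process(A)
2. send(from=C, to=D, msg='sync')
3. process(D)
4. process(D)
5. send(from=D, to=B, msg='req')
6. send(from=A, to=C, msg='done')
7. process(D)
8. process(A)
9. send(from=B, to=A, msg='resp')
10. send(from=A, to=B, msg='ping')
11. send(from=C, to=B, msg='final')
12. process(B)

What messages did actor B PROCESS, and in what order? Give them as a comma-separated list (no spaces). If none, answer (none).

After 1 (process(A)): A:[] B:[] C:[] D:[]
After 2 (send(from=C, to=D, msg='sync')): A:[] B:[] C:[] D:[sync]
After 3 (process(D)): A:[] B:[] C:[] D:[]
After 4 (process(D)): A:[] B:[] C:[] D:[]
After 5 (send(from=D, to=B, msg='req')): A:[] B:[req] C:[] D:[]
After 6 (send(from=A, to=C, msg='done')): A:[] B:[req] C:[done] D:[]
After 7 (process(D)): A:[] B:[req] C:[done] D:[]
After 8 (process(A)): A:[] B:[req] C:[done] D:[]
After 9 (send(from=B, to=A, msg='resp')): A:[resp] B:[req] C:[done] D:[]
After 10 (send(from=A, to=B, msg='ping')): A:[resp] B:[req,ping] C:[done] D:[]
After 11 (send(from=C, to=B, msg='final')): A:[resp] B:[req,ping,final] C:[done] D:[]
After 12 (process(B)): A:[resp] B:[ping,final] C:[done] D:[]

Answer: req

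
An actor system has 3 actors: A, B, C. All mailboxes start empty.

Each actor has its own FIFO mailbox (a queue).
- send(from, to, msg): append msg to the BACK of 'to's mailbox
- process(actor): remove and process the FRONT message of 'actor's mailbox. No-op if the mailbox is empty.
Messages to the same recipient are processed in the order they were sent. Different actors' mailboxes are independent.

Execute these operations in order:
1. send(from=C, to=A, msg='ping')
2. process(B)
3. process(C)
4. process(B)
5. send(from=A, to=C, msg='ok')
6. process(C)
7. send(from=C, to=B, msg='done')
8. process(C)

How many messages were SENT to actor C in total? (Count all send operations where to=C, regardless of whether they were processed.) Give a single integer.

After 1 (send(from=C, to=A, msg='ping')): A:[ping] B:[] C:[]
After 2 (process(B)): A:[ping] B:[] C:[]
After 3 (process(C)): A:[ping] B:[] C:[]
After 4 (process(B)): A:[ping] B:[] C:[]
After 5 (send(from=A, to=C, msg='ok')): A:[ping] B:[] C:[ok]
After 6 (process(C)): A:[ping] B:[] C:[]
After 7 (send(from=C, to=B, msg='done')): A:[ping] B:[done] C:[]
After 8 (process(C)): A:[ping] B:[done] C:[]

Answer: 1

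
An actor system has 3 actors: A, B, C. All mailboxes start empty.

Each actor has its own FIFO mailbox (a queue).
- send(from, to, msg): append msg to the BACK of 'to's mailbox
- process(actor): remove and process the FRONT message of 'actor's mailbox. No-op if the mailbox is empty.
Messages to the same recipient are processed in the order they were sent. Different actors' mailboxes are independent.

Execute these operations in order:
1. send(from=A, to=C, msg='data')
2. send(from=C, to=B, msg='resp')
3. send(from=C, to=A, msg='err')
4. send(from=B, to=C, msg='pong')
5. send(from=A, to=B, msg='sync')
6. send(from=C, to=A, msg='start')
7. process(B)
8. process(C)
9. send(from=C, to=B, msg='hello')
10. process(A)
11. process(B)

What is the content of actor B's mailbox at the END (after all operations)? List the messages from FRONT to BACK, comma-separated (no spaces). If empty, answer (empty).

Answer: hello

Derivation:
After 1 (send(from=A, to=C, msg='data')): A:[] B:[] C:[data]
After 2 (send(from=C, to=B, msg='resp')): A:[] B:[resp] C:[data]
After 3 (send(from=C, to=A, msg='err')): A:[err] B:[resp] C:[data]
After 4 (send(from=B, to=C, msg='pong')): A:[err] B:[resp] C:[data,pong]
After 5 (send(from=A, to=B, msg='sync')): A:[err] B:[resp,sync] C:[data,pong]
After 6 (send(from=C, to=A, msg='start')): A:[err,start] B:[resp,sync] C:[data,pong]
After 7 (process(B)): A:[err,start] B:[sync] C:[data,pong]
After 8 (process(C)): A:[err,start] B:[sync] C:[pong]
After 9 (send(from=C, to=B, msg='hello')): A:[err,start] B:[sync,hello] C:[pong]
After 10 (process(A)): A:[start] B:[sync,hello] C:[pong]
After 11 (process(B)): A:[start] B:[hello] C:[pong]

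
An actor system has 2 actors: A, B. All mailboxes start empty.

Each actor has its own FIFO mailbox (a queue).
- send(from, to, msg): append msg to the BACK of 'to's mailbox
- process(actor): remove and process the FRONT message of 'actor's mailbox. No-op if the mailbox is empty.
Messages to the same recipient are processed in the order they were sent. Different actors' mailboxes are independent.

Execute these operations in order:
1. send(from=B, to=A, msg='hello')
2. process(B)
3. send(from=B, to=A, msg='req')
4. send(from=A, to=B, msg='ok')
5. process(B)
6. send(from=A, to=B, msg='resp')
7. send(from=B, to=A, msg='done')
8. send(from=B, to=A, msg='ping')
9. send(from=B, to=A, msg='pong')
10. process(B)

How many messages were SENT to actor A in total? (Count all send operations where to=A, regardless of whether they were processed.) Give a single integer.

After 1 (send(from=B, to=A, msg='hello')): A:[hello] B:[]
After 2 (process(B)): A:[hello] B:[]
After 3 (send(from=B, to=A, msg='req')): A:[hello,req] B:[]
After 4 (send(from=A, to=B, msg='ok')): A:[hello,req] B:[ok]
After 5 (process(B)): A:[hello,req] B:[]
After 6 (send(from=A, to=B, msg='resp')): A:[hello,req] B:[resp]
After 7 (send(from=B, to=A, msg='done')): A:[hello,req,done] B:[resp]
After 8 (send(from=B, to=A, msg='ping')): A:[hello,req,done,ping] B:[resp]
After 9 (send(from=B, to=A, msg='pong')): A:[hello,req,done,ping,pong] B:[resp]
After 10 (process(B)): A:[hello,req,done,ping,pong] B:[]

Answer: 5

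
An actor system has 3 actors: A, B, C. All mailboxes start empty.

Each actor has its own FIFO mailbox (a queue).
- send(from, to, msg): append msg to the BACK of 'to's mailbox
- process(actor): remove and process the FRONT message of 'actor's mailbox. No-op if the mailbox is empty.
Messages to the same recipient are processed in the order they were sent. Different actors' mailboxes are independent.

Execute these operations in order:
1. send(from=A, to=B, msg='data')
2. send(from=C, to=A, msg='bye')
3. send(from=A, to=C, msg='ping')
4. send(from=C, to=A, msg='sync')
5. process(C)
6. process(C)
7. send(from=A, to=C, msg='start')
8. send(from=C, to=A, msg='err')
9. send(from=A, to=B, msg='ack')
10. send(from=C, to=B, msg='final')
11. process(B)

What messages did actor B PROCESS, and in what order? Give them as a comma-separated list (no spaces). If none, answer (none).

Answer: data

Derivation:
After 1 (send(from=A, to=B, msg='data')): A:[] B:[data] C:[]
After 2 (send(from=C, to=A, msg='bye')): A:[bye] B:[data] C:[]
After 3 (send(from=A, to=C, msg='ping')): A:[bye] B:[data] C:[ping]
After 4 (send(from=C, to=A, msg='sync')): A:[bye,sync] B:[data] C:[ping]
After 5 (process(C)): A:[bye,sync] B:[data] C:[]
After 6 (process(C)): A:[bye,sync] B:[data] C:[]
After 7 (send(from=A, to=C, msg='start')): A:[bye,sync] B:[data] C:[start]
After 8 (send(from=C, to=A, msg='err')): A:[bye,sync,err] B:[data] C:[start]
After 9 (send(from=A, to=B, msg='ack')): A:[bye,sync,err] B:[data,ack] C:[start]
After 10 (send(from=C, to=B, msg='final')): A:[bye,sync,err] B:[data,ack,final] C:[start]
After 11 (process(B)): A:[bye,sync,err] B:[ack,final] C:[start]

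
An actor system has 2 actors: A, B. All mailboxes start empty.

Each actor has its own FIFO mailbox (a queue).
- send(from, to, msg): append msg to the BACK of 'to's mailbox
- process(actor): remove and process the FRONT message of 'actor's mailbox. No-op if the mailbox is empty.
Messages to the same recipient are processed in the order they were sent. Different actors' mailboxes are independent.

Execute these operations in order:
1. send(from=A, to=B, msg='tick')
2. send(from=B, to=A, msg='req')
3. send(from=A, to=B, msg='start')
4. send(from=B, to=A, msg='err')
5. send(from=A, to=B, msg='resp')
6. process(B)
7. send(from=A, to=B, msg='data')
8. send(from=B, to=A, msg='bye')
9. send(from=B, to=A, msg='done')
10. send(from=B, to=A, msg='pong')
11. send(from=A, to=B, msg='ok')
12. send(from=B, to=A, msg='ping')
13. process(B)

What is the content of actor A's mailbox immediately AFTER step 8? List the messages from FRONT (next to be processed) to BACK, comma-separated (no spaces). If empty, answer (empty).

After 1 (send(from=A, to=B, msg='tick')): A:[] B:[tick]
After 2 (send(from=B, to=A, msg='req')): A:[req] B:[tick]
After 3 (send(from=A, to=B, msg='start')): A:[req] B:[tick,start]
After 4 (send(from=B, to=A, msg='err')): A:[req,err] B:[tick,start]
After 5 (send(from=A, to=B, msg='resp')): A:[req,err] B:[tick,start,resp]
After 6 (process(B)): A:[req,err] B:[start,resp]
After 7 (send(from=A, to=B, msg='data')): A:[req,err] B:[start,resp,data]
After 8 (send(from=B, to=A, msg='bye')): A:[req,err,bye] B:[start,resp,data]

req,err,bye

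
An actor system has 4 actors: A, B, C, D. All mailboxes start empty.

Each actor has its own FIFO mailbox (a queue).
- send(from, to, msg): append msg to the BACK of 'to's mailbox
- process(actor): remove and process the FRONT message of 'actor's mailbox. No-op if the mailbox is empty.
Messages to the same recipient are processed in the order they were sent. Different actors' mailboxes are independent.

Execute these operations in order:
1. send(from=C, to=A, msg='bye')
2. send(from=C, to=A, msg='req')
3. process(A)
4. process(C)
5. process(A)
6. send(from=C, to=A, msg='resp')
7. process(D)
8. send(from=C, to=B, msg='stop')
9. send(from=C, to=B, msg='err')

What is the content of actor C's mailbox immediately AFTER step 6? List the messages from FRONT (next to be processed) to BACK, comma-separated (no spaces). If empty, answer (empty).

After 1 (send(from=C, to=A, msg='bye')): A:[bye] B:[] C:[] D:[]
After 2 (send(from=C, to=A, msg='req')): A:[bye,req] B:[] C:[] D:[]
After 3 (process(A)): A:[req] B:[] C:[] D:[]
After 4 (process(C)): A:[req] B:[] C:[] D:[]
After 5 (process(A)): A:[] B:[] C:[] D:[]
After 6 (send(from=C, to=A, msg='resp')): A:[resp] B:[] C:[] D:[]

(empty)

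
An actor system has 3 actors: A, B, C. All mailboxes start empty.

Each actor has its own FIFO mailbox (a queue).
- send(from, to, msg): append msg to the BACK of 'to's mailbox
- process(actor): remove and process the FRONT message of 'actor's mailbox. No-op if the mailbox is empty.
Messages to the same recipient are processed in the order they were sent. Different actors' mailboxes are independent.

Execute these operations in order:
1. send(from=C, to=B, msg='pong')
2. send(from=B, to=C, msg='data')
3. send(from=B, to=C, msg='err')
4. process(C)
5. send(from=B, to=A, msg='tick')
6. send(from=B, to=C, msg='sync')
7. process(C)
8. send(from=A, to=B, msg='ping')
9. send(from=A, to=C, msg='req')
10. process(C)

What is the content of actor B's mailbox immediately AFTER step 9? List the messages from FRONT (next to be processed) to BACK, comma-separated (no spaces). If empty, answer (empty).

After 1 (send(from=C, to=B, msg='pong')): A:[] B:[pong] C:[]
After 2 (send(from=B, to=C, msg='data')): A:[] B:[pong] C:[data]
After 3 (send(from=B, to=C, msg='err')): A:[] B:[pong] C:[data,err]
After 4 (process(C)): A:[] B:[pong] C:[err]
After 5 (send(from=B, to=A, msg='tick')): A:[tick] B:[pong] C:[err]
After 6 (send(from=B, to=C, msg='sync')): A:[tick] B:[pong] C:[err,sync]
After 7 (process(C)): A:[tick] B:[pong] C:[sync]
After 8 (send(from=A, to=B, msg='ping')): A:[tick] B:[pong,ping] C:[sync]
After 9 (send(from=A, to=C, msg='req')): A:[tick] B:[pong,ping] C:[sync,req]

pong,ping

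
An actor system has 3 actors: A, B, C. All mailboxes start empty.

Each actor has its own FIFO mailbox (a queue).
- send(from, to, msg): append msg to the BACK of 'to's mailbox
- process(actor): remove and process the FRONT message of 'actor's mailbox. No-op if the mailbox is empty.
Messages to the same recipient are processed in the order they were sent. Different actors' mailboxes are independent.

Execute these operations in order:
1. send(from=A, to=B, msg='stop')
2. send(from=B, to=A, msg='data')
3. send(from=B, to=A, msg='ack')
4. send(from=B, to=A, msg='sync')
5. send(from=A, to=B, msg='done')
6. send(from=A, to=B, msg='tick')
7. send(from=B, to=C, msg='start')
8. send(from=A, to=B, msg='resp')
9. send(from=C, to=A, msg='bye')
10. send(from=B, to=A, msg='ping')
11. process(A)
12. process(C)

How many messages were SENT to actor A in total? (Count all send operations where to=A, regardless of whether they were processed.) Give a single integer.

Answer: 5

Derivation:
After 1 (send(from=A, to=B, msg='stop')): A:[] B:[stop] C:[]
After 2 (send(from=B, to=A, msg='data')): A:[data] B:[stop] C:[]
After 3 (send(from=B, to=A, msg='ack')): A:[data,ack] B:[stop] C:[]
After 4 (send(from=B, to=A, msg='sync')): A:[data,ack,sync] B:[stop] C:[]
After 5 (send(from=A, to=B, msg='done')): A:[data,ack,sync] B:[stop,done] C:[]
After 6 (send(from=A, to=B, msg='tick')): A:[data,ack,sync] B:[stop,done,tick] C:[]
After 7 (send(from=B, to=C, msg='start')): A:[data,ack,sync] B:[stop,done,tick] C:[start]
After 8 (send(from=A, to=B, msg='resp')): A:[data,ack,sync] B:[stop,done,tick,resp] C:[start]
After 9 (send(from=C, to=A, msg='bye')): A:[data,ack,sync,bye] B:[stop,done,tick,resp] C:[start]
After 10 (send(from=B, to=A, msg='ping')): A:[data,ack,sync,bye,ping] B:[stop,done,tick,resp] C:[start]
After 11 (process(A)): A:[ack,sync,bye,ping] B:[stop,done,tick,resp] C:[start]
After 12 (process(C)): A:[ack,sync,bye,ping] B:[stop,done,tick,resp] C:[]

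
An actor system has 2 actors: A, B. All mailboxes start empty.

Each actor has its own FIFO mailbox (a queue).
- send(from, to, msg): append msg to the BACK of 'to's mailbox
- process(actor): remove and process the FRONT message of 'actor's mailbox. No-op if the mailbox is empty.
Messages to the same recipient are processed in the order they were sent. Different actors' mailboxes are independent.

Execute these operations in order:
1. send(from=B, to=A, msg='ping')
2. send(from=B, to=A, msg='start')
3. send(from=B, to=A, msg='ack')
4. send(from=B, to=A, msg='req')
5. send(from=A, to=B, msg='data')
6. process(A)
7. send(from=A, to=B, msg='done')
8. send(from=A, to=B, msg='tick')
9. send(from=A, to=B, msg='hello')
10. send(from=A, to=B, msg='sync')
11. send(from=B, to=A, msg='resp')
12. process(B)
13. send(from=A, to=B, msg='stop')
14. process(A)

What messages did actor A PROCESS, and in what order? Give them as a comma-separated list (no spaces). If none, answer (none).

Answer: ping,start

Derivation:
After 1 (send(from=B, to=A, msg='ping')): A:[ping] B:[]
After 2 (send(from=B, to=A, msg='start')): A:[ping,start] B:[]
After 3 (send(from=B, to=A, msg='ack')): A:[ping,start,ack] B:[]
After 4 (send(from=B, to=A, msg='req')): A:[ping,start,ack,req] B:[]
After 5 (send(from=A, to=B, msg='data')): A:[ping,start,ack,req] B:[data]
After 6 (process(A)): A:[start,ack,req] B:[data]
After 7 (send(from=A, to=B, msg='done')): A:[start,ack,req] B:[data,done]
After 8 (send(from=A, to=B, msg='tick')): A:[start,ack,req] B:[data,done,tick]
After 9 (send(from=A, to=B, msg='hello')): A:[start,ack,req] B:[data,done,tick,hello]
After 10 (send(from=A, to=B, msg='sync')): A:[start,ack,req] B:[data,done,tick,hello,sync]
After 11 (send(from=B, to=A, msg='resp')): A:[start,ack,req,resp] B:[data,done,tick,hello,sync]
After 12 (process(B)): A:[start,ack,req,resp] B:[done,tick,hello,sync]
After 13 (send(from=A, to=B, msg='stop')): A:[start,ack,req,resp] B:[done,tick,hello,sync,stop]
After 14 (process(A)): A:[ack,req,resp] B:[done,tick,hello,sync,stop]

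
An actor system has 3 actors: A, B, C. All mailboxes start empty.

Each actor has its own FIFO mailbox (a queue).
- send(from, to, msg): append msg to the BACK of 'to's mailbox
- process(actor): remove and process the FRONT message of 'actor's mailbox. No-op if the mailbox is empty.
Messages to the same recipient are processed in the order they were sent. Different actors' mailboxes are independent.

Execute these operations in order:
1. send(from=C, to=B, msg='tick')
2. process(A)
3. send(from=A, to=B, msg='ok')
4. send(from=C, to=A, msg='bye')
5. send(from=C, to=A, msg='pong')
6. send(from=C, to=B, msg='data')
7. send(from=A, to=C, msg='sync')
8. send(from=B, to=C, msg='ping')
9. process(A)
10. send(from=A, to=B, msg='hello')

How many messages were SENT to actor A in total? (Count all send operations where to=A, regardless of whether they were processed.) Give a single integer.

After 1 (send(from=C, to=B, msg='tick')): A:[] B:[tick] C:[]
After 2 (process(A)): A:[] B:[tick] C:[]
After 3 (send(from=A, to=B, msg='ok')): A:[] B:[tick,ok] C:[]
After 4 (send(from=C, to=A, msg='bye')): A:[bye] B:[tick,ok] C:[]
After 5 (send(from=C, to=A, msg='pong')): A:[bye,pong] B:[tick,ok] C:[]
After 6 (send(from=C, to=B, msg='data')): A:[bye,pong] B:[tick,ok,data] C:[]
After 7 (send(from=A, to=C, msg='sync')): A:[bye,pong] B:[tick,ok,data] C:[sync]
After 8 (send(from=B, to=C, msg='ping')): A:[bye,pong] B:[tick,ok,data] C:[sync,ping]
After 9 (process(A)): A:[pong] B:[tick,ok,data] C:[sync,ping]
After 10 (send(from=A, to=B, msg='hello')): A:[pong] B:[tick,ok,data,hello] C:[sync,ping]

Answer: 2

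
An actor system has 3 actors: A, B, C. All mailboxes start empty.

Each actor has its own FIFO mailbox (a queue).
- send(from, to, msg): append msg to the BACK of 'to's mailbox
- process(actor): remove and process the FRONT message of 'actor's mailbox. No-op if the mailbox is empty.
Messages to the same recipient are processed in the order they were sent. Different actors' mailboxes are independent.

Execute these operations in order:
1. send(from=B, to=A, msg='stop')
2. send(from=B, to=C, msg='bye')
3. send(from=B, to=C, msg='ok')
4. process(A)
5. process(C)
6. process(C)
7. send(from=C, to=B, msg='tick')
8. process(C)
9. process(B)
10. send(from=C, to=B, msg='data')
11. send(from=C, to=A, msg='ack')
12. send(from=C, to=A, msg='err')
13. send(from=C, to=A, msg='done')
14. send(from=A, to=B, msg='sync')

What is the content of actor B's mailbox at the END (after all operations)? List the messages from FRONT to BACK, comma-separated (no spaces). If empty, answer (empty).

Answer: data,sync

Derivation:
After 1 (send(from=B, to=A, msg='stop')): A:[stop] B:[] C:[]
After 2 (send(from=B, to=C, msg='bye')): A:[stop] B:[] C:[bye]
After 3 (send(from=B, to=C, msg='ok')): A:[stop] B:[] C:[bye,ok]
After 4 (process(A)): A:[] B:[] C:[bye,ok]
After 5 (process(C)): A:[] B:[] C:[ok]
After 6 (process(C)): A:[] B:[] C:[]
After 7 (send(from=C, to=B, msg='tick')): A:[] B:[tick] C:[]
After 8 (process(C)): A:[] B:[tick] C:[]
After 9 (process(B)): A:[] B:[] C:[]
After 10 (send(from=C, to=B, msg='data')): A:[] B:[data] C:[]
After 11 (send(from=C, to=A, msg='ack')): A:[ack] B:[data] C:[]
After 12 (send(from=C, to=A, msg='err')): A:[ack,err] B:[data] C:[]
After 13 (send(from=C, to=A, msg='done')): A:[ack,err,done] B:[data] C:[]
After 14 (send(from=A, to=B, msg='sync')): A:[ack,err,done] B:[data,sync] C:[]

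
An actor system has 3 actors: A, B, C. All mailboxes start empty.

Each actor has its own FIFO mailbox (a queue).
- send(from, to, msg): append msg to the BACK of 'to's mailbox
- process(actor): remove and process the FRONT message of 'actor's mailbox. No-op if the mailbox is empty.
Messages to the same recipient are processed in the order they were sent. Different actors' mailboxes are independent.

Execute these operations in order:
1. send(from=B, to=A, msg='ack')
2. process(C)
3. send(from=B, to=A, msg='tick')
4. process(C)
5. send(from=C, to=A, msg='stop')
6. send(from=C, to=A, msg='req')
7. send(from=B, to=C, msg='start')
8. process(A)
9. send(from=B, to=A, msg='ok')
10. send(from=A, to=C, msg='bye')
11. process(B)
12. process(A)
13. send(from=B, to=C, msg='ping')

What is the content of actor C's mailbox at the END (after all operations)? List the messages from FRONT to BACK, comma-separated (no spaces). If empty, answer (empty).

Answer: start,bye,ping

Derivation:
After 1 (send(from=B, to=A, msg='ack')): A:[ack] B:[] C:[]
After 2 (process(C)): A:[ack] B:[] C:[]
After 3 (send(from=B, to=A, msg='tick')): A:[ack,tick] B:[] C:[]
After 4 (process(C)): A:[ack,tick] B:[] C:[]
After 5 (send(from=C, to=A, msg='stop')): A:[ack,tick,stop] B:[] C:[]
After 6 (send(from=C, to=A, msg='req')): A:[ack,tick,stop,req] B:[] C:[]
After 7 (send(from=B, to=C, msg='start')): A:[ack,tick,stop,req] B:[] C:[start]
After 8 (process(A)): A:[tick,stop,req] B:[] C:[start]
After 9 (send(from=B, to=A, msg='ok')): A:[tick,stop,req,ok] B:[] C:[start]
After 10 (send(from=A, to=C, msg='bye')): A:[tick,stop,req,ok] B:[] C:[start,bye]
After 11 (process(B)): A:[tick,stop,req,ok] B:[] C:[start,bye]
After 12 (process(A)): A:[stop,req,ok] B:[] C:[start,bye]
After 13 (send(from=B, to=C, msg='ping')): A:[stop,req,ok] B:[] C:[start,bye,ping]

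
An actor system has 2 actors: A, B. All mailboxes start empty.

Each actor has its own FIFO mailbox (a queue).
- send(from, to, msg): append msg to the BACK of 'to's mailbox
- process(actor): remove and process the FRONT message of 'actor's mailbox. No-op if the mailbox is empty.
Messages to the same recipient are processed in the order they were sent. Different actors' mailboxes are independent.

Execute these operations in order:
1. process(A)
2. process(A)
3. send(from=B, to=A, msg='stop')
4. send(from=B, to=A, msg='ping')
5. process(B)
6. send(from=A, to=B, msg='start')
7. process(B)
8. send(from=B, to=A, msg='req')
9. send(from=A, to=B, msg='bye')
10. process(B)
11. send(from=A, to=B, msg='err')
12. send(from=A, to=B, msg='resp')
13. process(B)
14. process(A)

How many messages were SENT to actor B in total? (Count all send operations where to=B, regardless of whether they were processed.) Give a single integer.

After 1 (process(A)): A:[] B:[]
After 2 (process(A)): A:[] B:[]
After 3 (send(from=B, to=A, msg='stop')): A:[stop] B:[]
After 4 (send(from=B, to=A, msg='ping')): A:[stop,ping] B:[]
After 5 (process(B)): A:[stop,ping] B:[]
After 6 (send(from=A, to=B, msg='start')): A:[stop,ping] B:[start]
After 7 (process(B)): A:[stop,ping] B:[]
After 8 (send(from=B, to=A, msg='req')): A:[stop,ping,req] B:[]
After 9 (send(from=A, to=B, msg='bye')): A:[stop,ping,req] B:[bye]
After 10 (process(B)): A:[stop,ping,req] B:[]
After 11 (send(from=A, to=B, msg='err')): A:[stop,ping,req] B:[err]
After 12 (send(from=A, to=B, msg='resp')): A:[stop,ping,req] B:[err,resp]
After 13 (process(B)): A:[stop,ping,req] B:[resp]
After 14 (process(A)): A:[ping,req] B:[resp]

Answer: 4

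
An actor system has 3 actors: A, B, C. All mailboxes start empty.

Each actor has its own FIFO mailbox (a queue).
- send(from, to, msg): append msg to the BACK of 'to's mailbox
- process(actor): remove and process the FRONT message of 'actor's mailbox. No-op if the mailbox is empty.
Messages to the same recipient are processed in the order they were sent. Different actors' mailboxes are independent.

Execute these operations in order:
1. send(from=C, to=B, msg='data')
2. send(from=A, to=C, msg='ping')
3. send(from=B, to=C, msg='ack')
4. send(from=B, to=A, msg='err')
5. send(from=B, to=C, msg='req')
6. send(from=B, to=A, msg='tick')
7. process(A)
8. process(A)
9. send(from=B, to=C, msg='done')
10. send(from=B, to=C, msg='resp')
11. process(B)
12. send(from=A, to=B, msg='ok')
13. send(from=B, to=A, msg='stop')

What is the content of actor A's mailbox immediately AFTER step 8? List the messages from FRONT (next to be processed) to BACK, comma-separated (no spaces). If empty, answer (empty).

After 1 (send(from=C, to=B, msg='data')): A:[] B:[data] C:[]
After 2 (send(from=A, to=C, msg='ping')): A:[] B:[data] C:[ping]
After 3 (send(from=B, to=C, msg='ack')): A:[] B:[data] C:[ping,ack]
After 4 (send(from=B, to=A, msg='err')): A:[err] B:[data] C:[ping,ack]
After 5 (send(from=B, to=C, msg='req')): A:[err] B:[data] C:[ping,ack,req]
After 6 (send(from=B, to=A, msg='tick')): A:[err,tick] B:[data] C:[ping,ack,req]
After 7 (process(A)): A:[tick] B:[data] C:[ping,ack,req]
After 8 (process(A)): A:[] B:[data] C:[ping,ack,req]

(empty)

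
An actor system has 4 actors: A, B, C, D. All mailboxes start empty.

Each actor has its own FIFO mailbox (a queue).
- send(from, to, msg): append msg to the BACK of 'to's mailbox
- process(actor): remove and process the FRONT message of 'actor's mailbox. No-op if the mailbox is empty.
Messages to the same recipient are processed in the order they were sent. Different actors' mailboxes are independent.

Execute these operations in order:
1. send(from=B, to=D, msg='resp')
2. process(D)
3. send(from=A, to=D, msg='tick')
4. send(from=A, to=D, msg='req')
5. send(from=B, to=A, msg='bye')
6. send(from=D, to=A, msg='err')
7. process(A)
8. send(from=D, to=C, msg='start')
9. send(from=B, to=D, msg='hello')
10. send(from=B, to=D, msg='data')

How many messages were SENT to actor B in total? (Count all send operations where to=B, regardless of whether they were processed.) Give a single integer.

Answer: 0

Derivation:
After 1 (send(from=B, to=D, msg='resp')): A:[] B:[] C:[] D:[resp]
After 2 (process(D)): A:[] B:[] C:[] D:[]
After 3 (send(from=A, to=D, msg='tick')): A:[] B:[] C:[] D:[tick]
After 4 (send(from=A, to=D, msg='req')): A:[] B:[] C:[] D:[tick,req]
After 5 (send(from=B, to=A, msg='bye')): A:[bye] B:[] C:[] D:[tick,req]
After 6 (send(from=D, to=A, msg='err')): A:[bye,err] B:[] C:[] D:[tick,req]
After 7 (process(A)): A:[err] B:[] C:[] D:[tick,req]
After 8 (send(from=D, to=C, msg='start')): A:[err] B:[] C:[start] D:[tick,req]
After 9 (send(from=B, to=D, msg='hello')): A:[err] B:[] C:[start] D:[tick,req,hello]
After 10 (send(from=B, to=D, msg='data')): A:[err] B:[] C:[start] D:[tick,req,hello,data]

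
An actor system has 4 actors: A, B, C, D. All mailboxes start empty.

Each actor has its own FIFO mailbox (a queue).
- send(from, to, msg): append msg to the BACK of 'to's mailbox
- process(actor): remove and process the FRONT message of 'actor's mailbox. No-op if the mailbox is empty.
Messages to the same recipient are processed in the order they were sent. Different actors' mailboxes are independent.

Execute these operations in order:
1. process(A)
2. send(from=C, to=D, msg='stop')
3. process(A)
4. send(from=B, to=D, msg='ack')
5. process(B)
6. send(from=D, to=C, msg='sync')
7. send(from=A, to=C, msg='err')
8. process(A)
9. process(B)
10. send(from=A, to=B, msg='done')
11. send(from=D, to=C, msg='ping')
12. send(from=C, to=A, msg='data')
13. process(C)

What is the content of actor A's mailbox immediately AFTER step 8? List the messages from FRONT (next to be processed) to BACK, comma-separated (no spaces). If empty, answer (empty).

After 1 (process(A)): A:[] B:[] C:[] D:[]
After 2 (send(from=C, to=D, msg='stop')): A:[] B:[] C:[] D:[stop]
After 3 (process(A)): A:[] B:[] C:[] D:[stop]
After 4 (send(from=B, to=D, msg='ack')): A:[] B:[] C:[] D:[stop,ack]
After 5 (process(B)): A:[] B:[] C:[] D:[stop,ack]
After 6 (send(from=D, to=C, msg='sync')): A:[] B:[] C:[sync] D:[stop,ack]
After 7 (send(from=A, to=C, msg='err')): A:[] B:[] C:[sync,err] D:[stop,ack]
After 8 (process(A)): A:[] B:[] C:[sync,err] D:[stop,ack]

(empty)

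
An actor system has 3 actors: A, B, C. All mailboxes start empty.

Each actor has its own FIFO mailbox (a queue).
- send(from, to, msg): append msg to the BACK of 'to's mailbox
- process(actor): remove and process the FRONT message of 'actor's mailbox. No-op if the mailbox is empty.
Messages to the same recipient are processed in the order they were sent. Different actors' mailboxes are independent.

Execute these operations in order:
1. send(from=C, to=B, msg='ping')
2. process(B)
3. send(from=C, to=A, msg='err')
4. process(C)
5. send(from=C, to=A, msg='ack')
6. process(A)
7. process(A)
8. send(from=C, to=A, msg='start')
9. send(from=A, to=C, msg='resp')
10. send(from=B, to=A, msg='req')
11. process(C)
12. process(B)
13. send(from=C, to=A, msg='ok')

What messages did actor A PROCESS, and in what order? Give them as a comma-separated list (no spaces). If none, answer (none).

After 1 (send(from=C, to=B, msg='ping')): A:[] B:[ping] C:[]
After 2 (process(B)): A:[] B:[] C:[]
After 3 (send(from=C, to=A, msg='err')): A:[err] B:[] C:[]
After 4 (process(C)): A:[err] B:[] C:[]
After 5 (send(from=C, to=A, msg='ack')): A:[err,ack] B:[] C:[]
After 6 (process(A)): A:[ack] B:[] C:[]
After 7 (process(A)): A:[] B:[] C:[]
After 8 (send(from=C, to=A, msg='start')): A:[start] B:[] C:[]
After 9 (send(from=A, to=C, msg='resp')): A:[start] B:[] C:[resp]
After 10 (send(from=B, to=A, msg='req')): A:[start,req] B:[] C:[resp]
After 11 (process(C)): A:[start,req] B:[] C:[]
After 12 (process(B)): A:[start,req] B:[] C:[]
After 13 (send(from=C, to=A, msg='ok')): A:[start,req,ok] B:[] C:[]

Answer: err,ack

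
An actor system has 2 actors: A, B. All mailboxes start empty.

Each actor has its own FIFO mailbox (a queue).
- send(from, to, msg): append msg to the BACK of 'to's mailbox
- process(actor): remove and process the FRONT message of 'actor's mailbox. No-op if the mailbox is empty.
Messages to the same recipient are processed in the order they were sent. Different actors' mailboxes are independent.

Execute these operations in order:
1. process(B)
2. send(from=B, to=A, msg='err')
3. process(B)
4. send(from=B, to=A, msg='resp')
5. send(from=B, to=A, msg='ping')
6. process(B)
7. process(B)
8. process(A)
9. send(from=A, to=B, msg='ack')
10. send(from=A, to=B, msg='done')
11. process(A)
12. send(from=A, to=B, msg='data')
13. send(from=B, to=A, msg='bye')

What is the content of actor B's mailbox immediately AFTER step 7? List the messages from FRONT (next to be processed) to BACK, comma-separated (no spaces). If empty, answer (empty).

After 1 (process(B)): A:[] B:[]
After 2 (send(from=B, to=A, msg='err')): A:[err] B:[]
After 3 (process(B)): A:[err] B:[]
After 4 (send(from=B, to=A, msg='resp')): A:[err,resp] B:[]
After 5 (send(from=B, to=A, msg='ping')): A:[err,resp,ping] B:[]
After 6 (process(B)): A:[err,resp,ping] B:[]
After 7 (process(B)): A:[err,resp,ping] B:[]

(empty)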